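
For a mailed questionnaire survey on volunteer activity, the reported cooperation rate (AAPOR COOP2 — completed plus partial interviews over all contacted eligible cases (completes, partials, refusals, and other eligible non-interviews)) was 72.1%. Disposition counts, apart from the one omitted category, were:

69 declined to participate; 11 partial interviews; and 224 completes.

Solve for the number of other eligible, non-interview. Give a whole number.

Numerator: 224 + 11 = 235
COOP2 = 235 / D = 0.721
D = 235 / 0.721 = 325.9
Rest of base = 304
other eligible, non-interview = 325.9 − 304 ≈ 22

22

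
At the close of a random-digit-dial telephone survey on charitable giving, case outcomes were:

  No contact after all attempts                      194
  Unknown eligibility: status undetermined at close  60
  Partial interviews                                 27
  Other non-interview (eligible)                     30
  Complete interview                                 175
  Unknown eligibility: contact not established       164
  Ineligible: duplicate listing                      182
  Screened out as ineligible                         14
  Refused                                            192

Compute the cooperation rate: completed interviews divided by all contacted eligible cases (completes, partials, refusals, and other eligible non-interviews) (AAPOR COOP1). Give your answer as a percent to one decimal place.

Unknown if eligible = 164 + 60 = 224
Not eligible = 14 + 182 = 196
Numerator: 175
Denom: 175 + 27 + 192 + 30 = 424
COOP1 = 175 / 424 = 0.4127

41.3%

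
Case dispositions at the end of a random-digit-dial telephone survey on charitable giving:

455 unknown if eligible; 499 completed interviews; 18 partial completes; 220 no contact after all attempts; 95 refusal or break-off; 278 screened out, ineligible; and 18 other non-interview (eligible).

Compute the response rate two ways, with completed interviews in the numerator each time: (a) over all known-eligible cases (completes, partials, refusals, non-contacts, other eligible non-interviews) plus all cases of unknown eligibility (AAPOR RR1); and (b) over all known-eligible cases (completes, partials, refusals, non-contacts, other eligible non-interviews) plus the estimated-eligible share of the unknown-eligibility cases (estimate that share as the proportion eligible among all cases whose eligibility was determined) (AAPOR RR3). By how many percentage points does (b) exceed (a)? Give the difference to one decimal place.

Top → 499
Denominator → 499 + 18 + 95 + 220 + 18 + 455 = 1305
RR1 = 499 / 1305 = 0.3824
Determined eligible → 499 + 18 + 95 + 220 + 18 = 850
e = 850 / (850 + 278) = 850 / 1128 = 0.7535
Estimated eligible among unknowns → 0.7535 × 455 = 342.84
Denominator → 850 + 342.84 = 1192.84
RR3 = 499 / 1192.84 = 0.4183
Difference = 41.83 − 38.24 = 3.59 percentage points

3.6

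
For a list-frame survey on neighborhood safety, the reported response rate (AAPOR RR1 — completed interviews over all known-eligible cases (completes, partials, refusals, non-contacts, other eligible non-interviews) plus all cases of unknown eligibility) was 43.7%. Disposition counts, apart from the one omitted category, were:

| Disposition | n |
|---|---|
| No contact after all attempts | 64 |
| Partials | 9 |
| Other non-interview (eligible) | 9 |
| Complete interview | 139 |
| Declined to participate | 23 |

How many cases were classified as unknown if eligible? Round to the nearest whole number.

74

RR1 = 139 / D = 0.437
D = 139 / 0.437 = 318.1
Remaining denominator categories sum to 244
unknown if eligible = 318.1 − 244 ≈ 74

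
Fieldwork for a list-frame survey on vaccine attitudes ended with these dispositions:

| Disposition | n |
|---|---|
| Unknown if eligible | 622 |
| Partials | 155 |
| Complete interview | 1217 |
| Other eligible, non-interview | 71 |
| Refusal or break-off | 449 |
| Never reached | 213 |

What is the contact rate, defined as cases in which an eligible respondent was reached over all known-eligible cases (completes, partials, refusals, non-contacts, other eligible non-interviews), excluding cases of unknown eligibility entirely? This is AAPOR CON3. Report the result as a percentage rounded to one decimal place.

Top = 1217 + 155 + 449 + 71 = 1892
Denominator = 1217 + 155 + 449 + 213 + 71 = 2105
CON3 = 1892 / 2105 = 0.8988

89.9%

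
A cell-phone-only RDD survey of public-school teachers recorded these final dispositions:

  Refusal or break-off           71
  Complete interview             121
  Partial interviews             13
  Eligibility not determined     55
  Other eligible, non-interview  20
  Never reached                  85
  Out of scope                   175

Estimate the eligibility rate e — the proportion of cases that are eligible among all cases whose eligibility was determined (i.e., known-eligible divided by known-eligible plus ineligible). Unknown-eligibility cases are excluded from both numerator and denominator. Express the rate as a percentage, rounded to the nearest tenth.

Known eligible = 121 + 13 + 71 + 85 + 20 = 310
e = 310 / (310 + 175) = 310 / 485 = 0.6392

63.9%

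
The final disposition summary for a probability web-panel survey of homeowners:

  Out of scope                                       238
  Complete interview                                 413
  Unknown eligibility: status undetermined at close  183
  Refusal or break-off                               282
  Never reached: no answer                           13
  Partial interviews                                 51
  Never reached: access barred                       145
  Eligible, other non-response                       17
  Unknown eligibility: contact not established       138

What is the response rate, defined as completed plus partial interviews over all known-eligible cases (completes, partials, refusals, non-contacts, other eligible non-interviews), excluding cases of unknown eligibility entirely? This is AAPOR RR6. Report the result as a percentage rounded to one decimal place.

50.4%

No answer / not reached = 13 + 145 = 158
Unknown eligibility = 138 + 183 = 321
Top → 413 + 51 = 464
Base → 413 + 51 + 282 + 158 + 17 = 921
RR6 = 464 / 921 = 0.5038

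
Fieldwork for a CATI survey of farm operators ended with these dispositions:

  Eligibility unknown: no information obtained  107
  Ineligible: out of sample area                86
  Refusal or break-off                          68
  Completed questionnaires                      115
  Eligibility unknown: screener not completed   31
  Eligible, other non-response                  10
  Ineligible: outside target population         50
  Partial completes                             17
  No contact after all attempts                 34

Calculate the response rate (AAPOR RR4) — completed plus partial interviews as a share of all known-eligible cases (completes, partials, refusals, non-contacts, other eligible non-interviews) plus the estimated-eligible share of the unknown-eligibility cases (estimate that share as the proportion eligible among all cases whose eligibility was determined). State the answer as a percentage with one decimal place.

39.7%

Undetermined eligibility = 31 + 107 = 138
Out of scope = 50 + 86 = 136
Top: 115 + 17 = 132
Eligible (known): 115 + 17 + 68 + 34 + 10 = 244
e = 244 / (244 + 136) = 244 / 380 = 0.6421
e × U: 0.6421 × 138 = 88.61
Base: 244 + 88.61 = 332.61
RR4 = 132 / 332.61 = 0.3969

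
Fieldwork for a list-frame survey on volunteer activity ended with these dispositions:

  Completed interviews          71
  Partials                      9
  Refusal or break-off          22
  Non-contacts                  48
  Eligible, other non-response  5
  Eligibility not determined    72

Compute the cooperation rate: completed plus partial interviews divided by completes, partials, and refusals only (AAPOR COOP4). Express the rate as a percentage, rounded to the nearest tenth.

78.4%

Numerator = 71 + 9 = 80
Denom = 71 + 9 + 22 = 102
COOP4 = 80 / 102 = 0.7843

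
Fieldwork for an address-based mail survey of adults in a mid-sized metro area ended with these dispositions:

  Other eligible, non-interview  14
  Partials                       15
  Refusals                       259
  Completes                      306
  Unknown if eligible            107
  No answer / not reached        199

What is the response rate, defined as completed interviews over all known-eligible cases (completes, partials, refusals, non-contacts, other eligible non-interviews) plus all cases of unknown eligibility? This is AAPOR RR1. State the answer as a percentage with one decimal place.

Numerator → 306
Denom → 306 + 15 + 259 + 199 + 14 + 107 = 900
RR1 = 306 / 900 = 0.3400

34.0%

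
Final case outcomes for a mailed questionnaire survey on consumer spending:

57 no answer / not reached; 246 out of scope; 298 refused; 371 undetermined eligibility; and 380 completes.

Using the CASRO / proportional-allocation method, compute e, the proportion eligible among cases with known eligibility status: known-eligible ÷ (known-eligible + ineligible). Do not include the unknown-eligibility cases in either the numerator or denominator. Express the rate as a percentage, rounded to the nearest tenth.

Eligible (known): 380 + 298 + 57 = 735
e = 735 / (735 + 246) = 735 / 981 = 0.7492

74.9%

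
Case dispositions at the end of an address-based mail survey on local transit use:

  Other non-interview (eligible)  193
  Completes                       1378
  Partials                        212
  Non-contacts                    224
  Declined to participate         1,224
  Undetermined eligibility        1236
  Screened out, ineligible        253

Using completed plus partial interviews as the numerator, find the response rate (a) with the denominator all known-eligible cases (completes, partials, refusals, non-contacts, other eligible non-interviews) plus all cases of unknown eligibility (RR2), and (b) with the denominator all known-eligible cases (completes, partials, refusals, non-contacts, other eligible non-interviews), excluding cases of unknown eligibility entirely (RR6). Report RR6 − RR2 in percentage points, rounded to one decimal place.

13.6

Top → 1378 + 212 = 1590
Denominator → 1378 + 212 + 1224 + 224 + 193 + 1236 = 4467
RR2 = 1590 / 4467 = 0.3559
Denominator → 1378 + 212 + 1224 + 224 + 193 = 3231
RR6 = 1590 / 3231 = 0.4921
Difference = 49.21 − 35.59 = 13.62 percentage points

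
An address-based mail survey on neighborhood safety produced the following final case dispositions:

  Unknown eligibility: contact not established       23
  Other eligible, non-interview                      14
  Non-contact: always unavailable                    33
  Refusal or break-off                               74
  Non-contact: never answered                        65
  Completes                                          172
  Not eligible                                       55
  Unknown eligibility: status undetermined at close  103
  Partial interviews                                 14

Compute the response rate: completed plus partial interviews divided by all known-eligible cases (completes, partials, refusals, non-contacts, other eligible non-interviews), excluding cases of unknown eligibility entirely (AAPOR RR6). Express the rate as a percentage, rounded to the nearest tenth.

50.0%

No contact after all attempts = 65 + 33 = 98
Unknown eligibility = 23 + 103 = 126
Num = 172 + 14 = 186
Denominator = 172 + 14 + 74 + 98 + 14 = 372
RR6 = 186 / 372 = 0.5000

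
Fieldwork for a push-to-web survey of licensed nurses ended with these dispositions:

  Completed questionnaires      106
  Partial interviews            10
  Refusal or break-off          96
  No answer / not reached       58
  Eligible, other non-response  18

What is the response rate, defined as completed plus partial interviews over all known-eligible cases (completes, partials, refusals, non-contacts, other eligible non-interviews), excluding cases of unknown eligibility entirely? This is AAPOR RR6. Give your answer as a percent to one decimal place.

40.3%

Numerator: 106 + 10 = 116
Denominator: 106 + 10 + 96 + 58 + 18 = 288
RR6 = 116 / 288 = 0.4028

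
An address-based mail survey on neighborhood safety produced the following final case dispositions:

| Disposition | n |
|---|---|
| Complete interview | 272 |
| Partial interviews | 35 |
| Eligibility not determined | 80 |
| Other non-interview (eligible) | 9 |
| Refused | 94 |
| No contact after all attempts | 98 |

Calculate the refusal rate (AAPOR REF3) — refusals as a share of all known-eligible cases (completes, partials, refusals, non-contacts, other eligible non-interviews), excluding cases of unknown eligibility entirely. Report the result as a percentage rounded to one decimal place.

Num → 94
Denominator → 272 + 35 + 94 + 98 + 9 = 508
REF3 = 94 / 508 = 0.1850

18.5%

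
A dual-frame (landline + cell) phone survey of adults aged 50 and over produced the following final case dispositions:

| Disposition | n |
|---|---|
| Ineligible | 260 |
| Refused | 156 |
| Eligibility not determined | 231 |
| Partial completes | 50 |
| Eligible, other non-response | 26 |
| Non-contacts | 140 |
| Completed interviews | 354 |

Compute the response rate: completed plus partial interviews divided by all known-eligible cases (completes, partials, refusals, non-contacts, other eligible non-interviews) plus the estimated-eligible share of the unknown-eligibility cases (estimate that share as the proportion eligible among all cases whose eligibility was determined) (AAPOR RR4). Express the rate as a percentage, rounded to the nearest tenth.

45.1%

Num: 354 + 50 = 404
Eligible (known): 354 + 50 + 156 + 140 + 26 = 726
e = 726 / (726 + 260) = 726 / 986 = 0.7363
e × U: 0.7363 × 231 = 170.09
Denominator: 726 + 170.09 = 896.09
RR4 = 404 / 896.09 = 0.4508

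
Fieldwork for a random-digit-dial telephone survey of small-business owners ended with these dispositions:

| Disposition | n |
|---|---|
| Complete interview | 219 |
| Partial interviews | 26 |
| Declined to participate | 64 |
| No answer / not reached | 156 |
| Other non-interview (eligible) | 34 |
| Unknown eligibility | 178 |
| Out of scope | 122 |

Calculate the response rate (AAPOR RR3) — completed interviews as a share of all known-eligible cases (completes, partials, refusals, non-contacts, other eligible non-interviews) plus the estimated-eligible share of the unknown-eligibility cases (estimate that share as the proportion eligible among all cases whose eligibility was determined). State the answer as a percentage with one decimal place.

Top = 219
Known eligible = 219 + 26 + 64 + 156 + 34 = 499
e = 499 / (499 + 122) = 499 / 621 = 0.8035
Eligible share of unknowns = 0.8035 × 178 = 143.02
Base = 499 + 143.02 = 642.02
RR3 = 219 / 642.02 = 0.3411

34.1%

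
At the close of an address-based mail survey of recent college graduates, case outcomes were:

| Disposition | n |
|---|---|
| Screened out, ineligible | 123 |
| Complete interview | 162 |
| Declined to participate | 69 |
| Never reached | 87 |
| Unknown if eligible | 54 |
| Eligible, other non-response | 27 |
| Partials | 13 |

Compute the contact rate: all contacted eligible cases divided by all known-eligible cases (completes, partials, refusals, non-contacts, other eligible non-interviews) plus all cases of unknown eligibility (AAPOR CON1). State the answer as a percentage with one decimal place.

65.8%

Top → 162 + 13 + 69 + 27 = 271
Base → 162 + 13 + 69 + 87 + 27 + 54 = 412
CON1 = 271 / 412 = 0.6578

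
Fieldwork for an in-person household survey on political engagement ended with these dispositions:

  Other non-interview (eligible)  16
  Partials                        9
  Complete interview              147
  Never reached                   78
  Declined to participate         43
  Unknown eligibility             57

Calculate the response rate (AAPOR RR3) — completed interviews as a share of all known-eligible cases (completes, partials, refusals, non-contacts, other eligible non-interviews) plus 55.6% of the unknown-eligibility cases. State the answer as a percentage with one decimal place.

Numerator: 147
Eligible (known): 147 + 9 + 43 + 78 + 16 = 293
Estimated eligible among unknowns: 0.5560 × 57 = 31.69
Denominator: 293 + 31.69 = 324.69
RR3 = 147 / 324.69 = 0.4527

45.3%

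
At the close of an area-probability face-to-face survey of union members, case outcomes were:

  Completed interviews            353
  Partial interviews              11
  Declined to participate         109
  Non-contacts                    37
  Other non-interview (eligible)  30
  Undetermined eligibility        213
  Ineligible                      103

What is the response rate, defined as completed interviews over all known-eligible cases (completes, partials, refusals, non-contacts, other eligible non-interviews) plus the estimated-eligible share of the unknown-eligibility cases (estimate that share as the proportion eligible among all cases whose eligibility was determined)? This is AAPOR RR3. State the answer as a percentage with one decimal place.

49.1%

Numerator = 353
Determined eligible = 353 + 11 + 109 + 37 + 30 = 540
e = 540 / (540 + 103) = 540 / 643 = 0.8398
Estimated eligible among unknowns = 0.8398 × 213 = 178.88
Base = 540 + 178.88 = 718.88
RR3 = 353 / 718.88 = 0.4910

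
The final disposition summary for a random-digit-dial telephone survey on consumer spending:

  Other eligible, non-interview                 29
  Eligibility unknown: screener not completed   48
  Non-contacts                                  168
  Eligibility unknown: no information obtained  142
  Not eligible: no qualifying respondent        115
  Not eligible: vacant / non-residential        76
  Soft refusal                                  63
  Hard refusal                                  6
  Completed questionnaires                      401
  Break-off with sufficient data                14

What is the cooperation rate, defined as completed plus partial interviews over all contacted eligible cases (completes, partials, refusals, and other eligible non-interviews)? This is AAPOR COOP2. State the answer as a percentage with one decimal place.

80.9%

Declined to participate = 6 + 63 = 69
Eligibility not determined = 48 + 142 = 190
Not eligible = 115 + 76 = 191
Numerator → 401 + 14 = 415
Denominator → 401 + 14 + 69 + 29 = 513
COOP2 = 415 / 513 = 0.8090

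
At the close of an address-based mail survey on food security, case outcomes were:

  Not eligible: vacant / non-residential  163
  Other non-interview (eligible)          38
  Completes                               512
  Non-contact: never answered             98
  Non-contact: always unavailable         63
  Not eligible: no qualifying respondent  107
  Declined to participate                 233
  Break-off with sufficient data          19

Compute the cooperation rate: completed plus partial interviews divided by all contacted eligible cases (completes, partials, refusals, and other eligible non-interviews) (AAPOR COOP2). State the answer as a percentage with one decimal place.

66.2%

No answer / not reached = 98 + 63 = 161
Screened out, ineligible = 107 + 163 = 270
Numerator = 512 + 19 = 531
Denom = 512 + 19 + 233 + 38 = 802
COOP2 = 531 / 802 = 0.6621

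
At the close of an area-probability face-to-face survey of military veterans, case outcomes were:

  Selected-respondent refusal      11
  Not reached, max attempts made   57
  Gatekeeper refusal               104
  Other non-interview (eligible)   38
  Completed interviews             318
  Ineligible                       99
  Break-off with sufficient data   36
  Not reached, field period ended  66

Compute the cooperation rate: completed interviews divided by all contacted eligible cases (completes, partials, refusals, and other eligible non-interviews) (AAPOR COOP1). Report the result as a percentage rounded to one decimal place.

62.7%

Refusals = 104 + 11 = 115
No contact after all attempts = 66 + 57 = 123
Top: 318
Base: 318 + 36 + 115 + 38 = 507
COOP1 = 318 / 507 = 0.6272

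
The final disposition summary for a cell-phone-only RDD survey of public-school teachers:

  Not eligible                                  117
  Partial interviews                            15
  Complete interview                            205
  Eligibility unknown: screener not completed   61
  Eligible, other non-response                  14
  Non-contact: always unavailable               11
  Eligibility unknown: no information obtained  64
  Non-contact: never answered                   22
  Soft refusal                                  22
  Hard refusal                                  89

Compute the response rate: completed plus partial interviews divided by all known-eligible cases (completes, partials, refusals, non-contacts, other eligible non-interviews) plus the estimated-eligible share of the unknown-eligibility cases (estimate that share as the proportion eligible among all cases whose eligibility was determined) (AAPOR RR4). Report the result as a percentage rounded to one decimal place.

46.5%

Refused = 89 + 22 = 111
Never reached = 22 + 11 = 33
Eligibility not determined = 61 + 64 = 125
Top = 205 + 15 = 220
Eligible (known) = 205 + 15 + 111 + 33 + 14 = 378
e = 378 / (378 + 117) = 378 / 495 = 0.7636
Eligible share of unknowns = 0.7636 × 125 = 95.45
Denom = 378 + 95.45 = 473.45
RR4 = 220 / 473.45 = 0.4647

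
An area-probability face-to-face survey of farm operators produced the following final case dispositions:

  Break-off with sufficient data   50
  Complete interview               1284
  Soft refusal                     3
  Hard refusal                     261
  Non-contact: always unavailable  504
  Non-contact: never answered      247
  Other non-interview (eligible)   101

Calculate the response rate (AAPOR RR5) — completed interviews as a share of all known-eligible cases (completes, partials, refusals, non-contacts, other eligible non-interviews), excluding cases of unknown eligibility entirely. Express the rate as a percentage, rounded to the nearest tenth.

52.4%

Refusal or break-off = 261 + 3 = 264
Non-contacts = 247 + 504 = 751
Numerator = 1284
Base = 1284 + 50 + 264 + 751 + 101 = 2450
RR5 = 1284 / 2450 = 0.5241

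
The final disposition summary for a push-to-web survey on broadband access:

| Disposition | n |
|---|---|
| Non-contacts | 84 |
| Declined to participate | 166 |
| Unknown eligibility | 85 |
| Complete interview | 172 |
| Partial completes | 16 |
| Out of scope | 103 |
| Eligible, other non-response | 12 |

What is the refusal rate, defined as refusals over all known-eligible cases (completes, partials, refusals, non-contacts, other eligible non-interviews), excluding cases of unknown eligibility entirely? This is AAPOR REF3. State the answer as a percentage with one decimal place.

36.9%

Numerator: 166
Denominator: 172 + 16 + 166 + 84 + 12 = 450
REF3 = 166 / 450 = 0.3689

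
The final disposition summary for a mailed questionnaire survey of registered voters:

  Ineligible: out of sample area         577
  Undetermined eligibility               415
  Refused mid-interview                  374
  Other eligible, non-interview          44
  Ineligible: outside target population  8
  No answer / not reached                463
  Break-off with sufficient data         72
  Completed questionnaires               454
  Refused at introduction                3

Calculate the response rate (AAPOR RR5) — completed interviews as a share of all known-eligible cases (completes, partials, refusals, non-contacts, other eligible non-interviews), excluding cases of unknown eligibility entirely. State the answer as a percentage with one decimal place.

Refusals = 3 + 374 = 377
Ineligible = 8 + 577 = 585
Num: 454
Denominator: 454 + 72 + 377 + 463 + 44 = 1410
RR5 = 454 / 1410 = 0.3220

32.2%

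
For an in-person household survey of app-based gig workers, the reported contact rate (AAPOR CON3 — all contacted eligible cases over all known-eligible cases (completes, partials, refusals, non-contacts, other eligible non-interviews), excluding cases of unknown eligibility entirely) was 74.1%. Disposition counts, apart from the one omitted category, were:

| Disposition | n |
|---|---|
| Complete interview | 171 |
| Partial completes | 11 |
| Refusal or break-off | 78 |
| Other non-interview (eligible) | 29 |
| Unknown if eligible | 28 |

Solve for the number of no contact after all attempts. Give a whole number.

101

Top: 171 + 11 + 78 + 29 = 289
CON3 = 289 / D = 0.741
D = 289 / 0.741 = 390.0
Remaining denominator categories sum to 289
no contact after all attempts = 390.0 − 289 ≈ 101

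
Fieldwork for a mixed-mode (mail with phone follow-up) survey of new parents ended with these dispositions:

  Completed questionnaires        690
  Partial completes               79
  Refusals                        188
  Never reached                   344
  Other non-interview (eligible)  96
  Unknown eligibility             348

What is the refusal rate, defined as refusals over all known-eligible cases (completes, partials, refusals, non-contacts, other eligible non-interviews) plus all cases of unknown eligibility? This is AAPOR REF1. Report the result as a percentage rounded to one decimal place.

Top: 188
Base: 690 + 79 + 188 + 344 + 96 + 348 = 1745
REF1 = 188 / 1745 = 0.1077

10.8%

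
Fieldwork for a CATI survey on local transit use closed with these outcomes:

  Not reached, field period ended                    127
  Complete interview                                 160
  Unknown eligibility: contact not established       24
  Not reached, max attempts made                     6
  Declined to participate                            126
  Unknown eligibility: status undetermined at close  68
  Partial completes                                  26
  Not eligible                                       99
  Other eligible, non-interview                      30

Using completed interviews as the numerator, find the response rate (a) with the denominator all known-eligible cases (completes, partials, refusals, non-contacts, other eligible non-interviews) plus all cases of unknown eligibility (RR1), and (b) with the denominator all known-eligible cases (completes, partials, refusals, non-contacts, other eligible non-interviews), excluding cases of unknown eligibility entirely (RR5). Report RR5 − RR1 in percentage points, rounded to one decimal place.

Never reached = 127 + 6 = 133
Eligibility not determined = 24 + 68 = 92
Num: 160
Denominator: 160 + 26 + 126 + 133 + 30 + 92 = 567
RR1 = 160 / 567 = 0.2822
Denominator: 160 + 26 + 126 + 133 + 30 = 475
RR5 = 160 / 475 = 0.3368
Difference = 33.68 − 28.22 = 5.46 percentage points

5.5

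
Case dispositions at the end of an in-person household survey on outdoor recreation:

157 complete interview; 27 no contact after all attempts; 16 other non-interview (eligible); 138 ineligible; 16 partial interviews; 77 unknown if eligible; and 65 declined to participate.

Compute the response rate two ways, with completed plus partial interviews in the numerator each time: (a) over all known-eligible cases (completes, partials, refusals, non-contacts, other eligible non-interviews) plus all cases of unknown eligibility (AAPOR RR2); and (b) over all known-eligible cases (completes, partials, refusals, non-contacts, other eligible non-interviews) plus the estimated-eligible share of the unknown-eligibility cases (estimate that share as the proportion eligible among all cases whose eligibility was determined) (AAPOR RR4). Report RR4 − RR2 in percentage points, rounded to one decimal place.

Top: 157 + 16 = 173
Base: 157 + 16 + 65 + 27 + 16 + 77 = 358
RR2 = 173 / 358 = 0.4832
Determined eligible: 157 + 16 + 65 + 27 + 16 = 281
e = 281 / (281 + 138) = 281 / 419 = 0.6706
Eligible share of unknowns: 0.6706 × 77 = 51.64
Base: 281 + 51.64 = 332.64
RR4 = 173 / 332.64 = 0.5201
Difference = 52.01 − 48.32 = 3.69 percentage points

3.7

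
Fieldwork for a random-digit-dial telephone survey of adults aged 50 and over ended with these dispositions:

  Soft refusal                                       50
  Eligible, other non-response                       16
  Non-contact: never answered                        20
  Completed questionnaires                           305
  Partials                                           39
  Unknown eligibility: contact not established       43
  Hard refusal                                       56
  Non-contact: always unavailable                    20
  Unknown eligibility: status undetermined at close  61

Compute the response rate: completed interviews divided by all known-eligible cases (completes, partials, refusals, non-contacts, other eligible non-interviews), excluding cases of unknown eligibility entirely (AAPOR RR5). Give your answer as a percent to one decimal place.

60.3%

Refused = 56 + 50 = 106
Never reached = 20 + 20 = 40
Undetermined eligibility = 43 + 61 = 104
Top = 305
Denominator = 305 + 39 + 106 + 40 + 16 = 506
RR5 = 305 / 506 = 0.6028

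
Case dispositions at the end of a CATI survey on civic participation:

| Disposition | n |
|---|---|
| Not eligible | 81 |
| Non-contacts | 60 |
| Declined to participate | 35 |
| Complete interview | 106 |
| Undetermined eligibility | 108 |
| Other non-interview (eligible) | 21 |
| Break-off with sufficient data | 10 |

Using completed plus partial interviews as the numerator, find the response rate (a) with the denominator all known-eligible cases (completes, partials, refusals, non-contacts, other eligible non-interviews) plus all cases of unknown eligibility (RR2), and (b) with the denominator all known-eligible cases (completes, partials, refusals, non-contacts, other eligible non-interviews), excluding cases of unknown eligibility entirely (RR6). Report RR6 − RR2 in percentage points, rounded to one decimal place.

15.9

Top: 106 + 10 = 116
Base: 106 + 10 + 35 + 60 + 21 + 108 = 340
RR2 = 116 / 340 = 0.3412
Base: 106 + 10 + 35 + 60 + 21 = 232
RR6 = 116 / 232 = 0.5000
Difference = 50.00 − 34.12 = 15.88 percentage points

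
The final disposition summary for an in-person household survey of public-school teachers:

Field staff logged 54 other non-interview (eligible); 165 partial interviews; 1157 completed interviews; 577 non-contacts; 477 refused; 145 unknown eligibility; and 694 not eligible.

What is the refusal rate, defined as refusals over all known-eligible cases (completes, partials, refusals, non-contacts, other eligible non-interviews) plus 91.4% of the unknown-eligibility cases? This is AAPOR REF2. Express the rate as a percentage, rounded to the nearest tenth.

18.6%

Numerator = 477
Eligible (known) = 1157 + 165 + 477 + 577 + 54 = 2430
e × U = 0.9140 × 145 = 132.53
Denominator = 2430 + 132.53 = 2562.53
REF2 = 477 / 2562.53 = 0.1861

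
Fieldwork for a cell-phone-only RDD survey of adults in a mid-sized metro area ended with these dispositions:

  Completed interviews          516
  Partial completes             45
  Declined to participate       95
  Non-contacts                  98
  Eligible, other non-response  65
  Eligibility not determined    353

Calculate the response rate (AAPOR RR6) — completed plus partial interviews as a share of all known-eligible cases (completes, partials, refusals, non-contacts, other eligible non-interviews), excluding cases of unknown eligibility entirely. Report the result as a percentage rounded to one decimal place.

Numerator → 516 + 45 = 561
Base → 516 + 45 + 95 + 98 + 65 = 819
RR6 = 561 / 819 = 0.6850

68.5%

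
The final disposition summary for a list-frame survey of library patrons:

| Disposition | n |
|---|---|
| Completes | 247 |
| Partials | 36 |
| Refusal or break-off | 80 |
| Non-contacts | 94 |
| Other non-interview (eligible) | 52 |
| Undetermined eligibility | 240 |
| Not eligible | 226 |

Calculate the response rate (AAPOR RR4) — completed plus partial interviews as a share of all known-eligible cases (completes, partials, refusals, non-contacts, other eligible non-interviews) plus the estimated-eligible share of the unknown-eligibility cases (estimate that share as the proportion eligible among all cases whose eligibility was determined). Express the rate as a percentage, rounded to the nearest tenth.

Top: 247 + 36 = 283
Known eligible: 247 + 36 + 80 + 94 + 52 = 509
e = 509 / (509 + 226) = 509 / 735 = 0.6925
Eligible share of unknowns: 0.6925 × 240 = 166.20
Base: 509 + 166.20 = 675.20
RR4 = 283 / 675.20 = 0.4191

41.9%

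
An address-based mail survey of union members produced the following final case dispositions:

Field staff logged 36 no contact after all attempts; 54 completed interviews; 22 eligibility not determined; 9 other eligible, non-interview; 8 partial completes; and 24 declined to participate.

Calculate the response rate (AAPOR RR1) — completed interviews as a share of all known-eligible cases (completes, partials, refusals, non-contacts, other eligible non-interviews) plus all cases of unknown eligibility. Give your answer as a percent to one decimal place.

Top = 54
Denominator = 54 + 8 + 24 + 36 + 9 + 22 = 153
RR1 = 54 / 153 = 0.3529

35.3%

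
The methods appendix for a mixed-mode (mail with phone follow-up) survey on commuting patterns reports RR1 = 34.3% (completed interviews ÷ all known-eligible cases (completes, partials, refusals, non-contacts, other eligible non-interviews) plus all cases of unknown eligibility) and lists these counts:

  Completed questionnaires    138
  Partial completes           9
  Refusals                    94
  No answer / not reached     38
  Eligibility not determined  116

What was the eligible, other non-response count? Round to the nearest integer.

7

RR1 = 138 / D = 0.343
D = 138 / 0.343 = 402.3
Remaining denominator categories sum to 395
eligible, other non-response = 402.3 − 395 ≈ 7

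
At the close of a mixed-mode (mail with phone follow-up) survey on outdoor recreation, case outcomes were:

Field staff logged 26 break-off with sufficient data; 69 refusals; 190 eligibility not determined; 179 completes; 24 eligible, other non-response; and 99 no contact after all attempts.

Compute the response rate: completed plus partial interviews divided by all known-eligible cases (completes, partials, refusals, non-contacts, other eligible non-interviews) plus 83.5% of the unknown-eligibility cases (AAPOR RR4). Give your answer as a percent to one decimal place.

36.9%

Numerator: 179 + 26 = 205
Known eligible: 179 + 26 + 69 + 99 + 24 = 397
Eligible share of unknowns: 0.8350 × 190 = 158.65
Base: 397 + 158.65 = 555.65
RR4 = 205 / 555.65 = 0.3689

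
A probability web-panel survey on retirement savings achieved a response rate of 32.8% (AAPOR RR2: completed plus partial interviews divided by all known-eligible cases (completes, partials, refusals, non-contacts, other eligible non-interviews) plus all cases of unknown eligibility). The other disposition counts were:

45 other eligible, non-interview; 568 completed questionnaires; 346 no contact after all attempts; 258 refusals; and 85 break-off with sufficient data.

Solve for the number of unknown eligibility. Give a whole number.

689

Num = 568 + 85 = 653
RR2 = 653 / D = 0.328
D = 653 / 0.328 = 1990.9
Rest of base = 1302
unknown eligibility = 1990.9 − 1302 ≈ 689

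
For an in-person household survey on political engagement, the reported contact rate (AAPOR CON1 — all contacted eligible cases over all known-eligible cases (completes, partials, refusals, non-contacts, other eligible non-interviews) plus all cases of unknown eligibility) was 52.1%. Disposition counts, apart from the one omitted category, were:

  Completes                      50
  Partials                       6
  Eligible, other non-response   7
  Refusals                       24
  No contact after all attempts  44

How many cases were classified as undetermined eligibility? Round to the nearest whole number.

36

Top: 50 + 6 + 24 + 7 = 87
CON1 = 87 / D = 0.521
D = 87 / 0.521 = 167.0
Remaining denominator categories sum to 131
undetermined eligibility = 167.0 − 131 ≈ 36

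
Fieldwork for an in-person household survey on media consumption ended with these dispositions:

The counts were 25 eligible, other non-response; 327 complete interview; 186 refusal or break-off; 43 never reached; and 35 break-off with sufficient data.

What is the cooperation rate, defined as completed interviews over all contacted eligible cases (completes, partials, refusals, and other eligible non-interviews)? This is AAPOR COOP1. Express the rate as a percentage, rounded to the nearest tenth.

Numerator → 327
Denom → 327 + 35 + 186 + 25 = 573
COOP1 = 327 / 573 = 0.5707

57.1%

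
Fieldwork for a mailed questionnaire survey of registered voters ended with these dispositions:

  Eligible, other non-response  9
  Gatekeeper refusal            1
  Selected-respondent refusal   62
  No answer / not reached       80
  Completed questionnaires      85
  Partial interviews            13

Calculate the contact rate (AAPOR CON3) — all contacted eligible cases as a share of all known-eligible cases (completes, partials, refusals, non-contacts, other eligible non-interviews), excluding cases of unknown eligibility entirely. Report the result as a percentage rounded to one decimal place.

68.0%

Declined to participate = 1 + 62 = 63
Numerator: 85 + 13 + 63 + 9 = 170
Base: 85 + 13 + 63 + 80 + 9 = 250
CON3 = 170 / 250 = 0.6800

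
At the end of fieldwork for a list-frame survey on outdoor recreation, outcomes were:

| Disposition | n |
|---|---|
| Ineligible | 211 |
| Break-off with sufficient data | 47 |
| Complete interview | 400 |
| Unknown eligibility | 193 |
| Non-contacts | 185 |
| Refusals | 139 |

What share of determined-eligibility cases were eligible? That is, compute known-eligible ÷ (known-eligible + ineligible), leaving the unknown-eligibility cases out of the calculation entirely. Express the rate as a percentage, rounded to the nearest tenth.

78.5%

Known eligible → 400 + 47 + 139 + 185 = 771
e = 771 / (771 + 211) = 771 / 982 = 0.7851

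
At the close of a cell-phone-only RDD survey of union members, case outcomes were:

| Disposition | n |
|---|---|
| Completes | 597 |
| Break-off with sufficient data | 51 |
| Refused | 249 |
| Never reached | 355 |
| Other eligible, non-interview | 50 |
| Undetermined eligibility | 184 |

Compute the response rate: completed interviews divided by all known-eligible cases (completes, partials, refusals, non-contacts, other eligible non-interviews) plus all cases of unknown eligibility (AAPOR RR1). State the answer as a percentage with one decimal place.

40.2%

Top → 597
Denominator → 597 + 51 + 249 + 355 + 50 + 184 = 1486
RR1 = 597 / 1486 = 0.4017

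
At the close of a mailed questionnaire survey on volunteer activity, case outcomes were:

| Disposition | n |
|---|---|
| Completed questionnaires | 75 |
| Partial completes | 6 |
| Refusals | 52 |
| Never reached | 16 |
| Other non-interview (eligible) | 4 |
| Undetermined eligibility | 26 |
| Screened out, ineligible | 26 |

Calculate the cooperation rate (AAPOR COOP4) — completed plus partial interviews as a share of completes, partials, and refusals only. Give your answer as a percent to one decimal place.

60.9%

Top → 75 + 6 = 81
Denom → 75 + 6 + 52 = 133
COOP4 = 81 / 133 = 0.6090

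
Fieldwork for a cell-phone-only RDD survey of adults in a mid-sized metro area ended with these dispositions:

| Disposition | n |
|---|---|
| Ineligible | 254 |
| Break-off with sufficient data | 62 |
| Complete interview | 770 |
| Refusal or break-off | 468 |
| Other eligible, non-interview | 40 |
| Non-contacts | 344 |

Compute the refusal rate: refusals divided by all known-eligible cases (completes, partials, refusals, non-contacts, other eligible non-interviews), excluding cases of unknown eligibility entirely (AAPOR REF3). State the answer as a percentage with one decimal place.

27.8%

Top = 468
Denom = 770 + 62 + 468 + 344 + 40 = 1684
REF3 = 468 / 1684 = 0.2779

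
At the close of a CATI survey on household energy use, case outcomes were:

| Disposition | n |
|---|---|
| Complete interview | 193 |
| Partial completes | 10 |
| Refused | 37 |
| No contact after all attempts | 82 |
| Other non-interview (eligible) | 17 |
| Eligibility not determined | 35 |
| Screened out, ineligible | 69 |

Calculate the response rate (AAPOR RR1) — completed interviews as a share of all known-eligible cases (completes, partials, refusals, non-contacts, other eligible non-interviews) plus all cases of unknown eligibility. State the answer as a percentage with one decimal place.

Numerator: 193
Denominator: 193 + 10 + 37 + 82 + 17 + 35 = 374
RR1 = 193 / 374 = 0.5160

51.6%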